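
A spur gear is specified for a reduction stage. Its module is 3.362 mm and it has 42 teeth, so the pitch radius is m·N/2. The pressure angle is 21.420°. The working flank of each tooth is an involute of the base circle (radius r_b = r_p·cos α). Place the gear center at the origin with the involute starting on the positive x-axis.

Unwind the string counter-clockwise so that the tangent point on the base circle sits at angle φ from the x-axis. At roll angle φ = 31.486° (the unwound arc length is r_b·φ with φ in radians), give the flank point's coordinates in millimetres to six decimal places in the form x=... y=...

x=74.912782 y=3.527153

pitch radius r_p = m·N/2 = 3.362·42/2 = 70.602000
base radius r_b = r_p·cos α = 70.602000·cos 21.420° = 65.725406
roll angle φ = 31.486° = 0.54953437 rad
x = r_b·(cos φ + φ·sin φ) = 65.725406·(0.85276781 + 0.54953437·0.52229021) = 74.912782
y = r_b·(sin φ − φ·cos φ) = 65.725406·(0.52229021 − 0.54953437·0.85276781) = 3.527153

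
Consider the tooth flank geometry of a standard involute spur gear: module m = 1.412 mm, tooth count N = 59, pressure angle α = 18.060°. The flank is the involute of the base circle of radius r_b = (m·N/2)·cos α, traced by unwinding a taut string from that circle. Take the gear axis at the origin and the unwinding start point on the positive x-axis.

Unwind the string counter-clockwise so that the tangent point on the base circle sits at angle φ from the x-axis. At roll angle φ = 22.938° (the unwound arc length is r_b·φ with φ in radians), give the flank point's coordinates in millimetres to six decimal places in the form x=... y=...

pitch radius r_p = m·N/2 = 1.412·59/2 = 41.654000
base radius r_b = r_p·cos α = 41.654000·cos 18.060° = 39.601807
roll angle φ = 22.938° = 0.40034362 rad
x = r_b·(cos φ + φ·sin φ) = 39.601807·(0.92092713 + 0.40034362·0.38973482) = 42.649363
y = r_b·(sin φ − φ·cos φ) = 39.601807·(0.38973482 − 0.40034362·0.92092713) = 0.833520

x=42.649363 y=0.833520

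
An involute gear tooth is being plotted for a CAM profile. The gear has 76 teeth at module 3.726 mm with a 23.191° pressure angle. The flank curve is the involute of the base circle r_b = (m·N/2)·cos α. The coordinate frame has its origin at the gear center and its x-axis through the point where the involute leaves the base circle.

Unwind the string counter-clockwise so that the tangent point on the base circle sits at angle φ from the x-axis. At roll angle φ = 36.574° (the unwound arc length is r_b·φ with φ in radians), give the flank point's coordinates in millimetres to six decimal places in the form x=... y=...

pitch radius r_p = m·N/2 = 3.726·76/2 = 141.588000
base radius r_b = r_p·cos α = 141.588000·cos 23.191° = 130.147294
roll angle φ = 36.574° = 0.63833672 rad
x = r_b·(cos φ + φ·sin φ) = 130.147294·(0.80308795 + 0.63833672·0.59586051) = 154.022502
y = r_b·(sin φ − φ·cos φ) = 130.147294·(0.59586051 − 0.63833672·0.80308795) = 10.830855

x=154.022502 y=10.830855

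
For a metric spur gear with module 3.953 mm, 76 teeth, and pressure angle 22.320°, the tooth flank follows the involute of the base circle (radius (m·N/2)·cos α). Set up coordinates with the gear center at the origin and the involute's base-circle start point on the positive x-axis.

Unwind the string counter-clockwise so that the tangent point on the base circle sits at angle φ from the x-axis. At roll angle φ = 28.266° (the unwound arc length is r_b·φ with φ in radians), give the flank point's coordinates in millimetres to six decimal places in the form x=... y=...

x=154.854425 y=5.427320

pitch radius r_p = m·N/2 = 3.953·76/2 = 150.214000
base radius r_b = r_p·cos α = 150.214000·cos 22.320° = 138.959548
roll angle φ = 28.266° = 0.49333477 rad
x = r_b·(cos φ + φ·sin φ) = 138.959548·(0.88075853 + 0.49333477·0.47356564) = 154.854425
y = r_b·(sin φ − φ·cos φ) = 138.959548·(0.47356564 − 0.49333477·0.88075853) = 5.427320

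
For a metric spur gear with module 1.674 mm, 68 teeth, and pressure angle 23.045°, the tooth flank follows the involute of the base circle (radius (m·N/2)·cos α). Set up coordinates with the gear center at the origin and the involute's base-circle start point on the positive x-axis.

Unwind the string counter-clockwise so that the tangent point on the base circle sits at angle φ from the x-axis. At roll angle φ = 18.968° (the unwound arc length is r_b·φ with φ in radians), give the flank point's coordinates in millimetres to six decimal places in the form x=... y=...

pitch radius r_p = m·N/2 = 1.674·68/2 = 56.916000
base radius r_b = r_p·cos α = 56.916000·cos 23.045° = 52.373972
roll angle φ = 18.968° = 0.33105405 rad
x = r_b·(cos φ + φ·sin φ) = 52.373972·(0.94570026 + 0.33105405·0.32504003) = 55.165823
y = r_b·(sin φ − φ·cos φ) = 52.373972·(0.32504003 − 0.33105405·0.94570026) = 0.626504

x=55.165823 y=0.626504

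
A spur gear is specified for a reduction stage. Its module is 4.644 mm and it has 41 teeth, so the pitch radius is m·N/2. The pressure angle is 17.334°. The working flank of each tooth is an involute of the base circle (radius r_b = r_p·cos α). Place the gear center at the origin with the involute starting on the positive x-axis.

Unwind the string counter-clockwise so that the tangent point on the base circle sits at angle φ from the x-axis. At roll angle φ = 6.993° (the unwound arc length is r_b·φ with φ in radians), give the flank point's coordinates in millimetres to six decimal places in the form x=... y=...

pitch radius r_p = m·N/2 = 4.644·41/2 = 95.202000
base radius r_b = r_p·cos α = 95.202000·cos 17.334° = 90.878322
roll angle φ = 6.993° = 0.12205087 rad
x = r_b·(cos φ + φ·sin φ) = 90.878322·(0.99256103 + 0.12205087·0.12174808) = 91.552684
y = r_b·(sin φ − φ·cos φ) = 90.878322·(0.12174808 − 0.12205087·0.99256103) = 0.054994

x=91.552684 y=0.054994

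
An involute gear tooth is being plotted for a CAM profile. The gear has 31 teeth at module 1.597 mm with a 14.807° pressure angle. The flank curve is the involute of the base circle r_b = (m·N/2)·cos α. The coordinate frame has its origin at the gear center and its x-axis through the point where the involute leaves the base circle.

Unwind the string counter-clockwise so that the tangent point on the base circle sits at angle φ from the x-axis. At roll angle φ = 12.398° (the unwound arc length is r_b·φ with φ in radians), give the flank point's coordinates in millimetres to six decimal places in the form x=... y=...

x=24.485219 y=0.080445

pitch radius r_p = m·N/2 = 1.597·31/2 = 24.753500
base radius r_b = r_p·cos α = 24.753500·cos 14.807° = 23.931490
roll angle φ = 12.398° = 0.21638592 rad
x = r_b·(cos φ + φ·sin φ) = 23.931490·(0.97667977 + 0.21638592·0.21470123) = 24.485219
y = r_b·(sin φ − φ·cos φ) = 23.931490·(0.21470123 − 0.21638592·0.97667977) = 0.080445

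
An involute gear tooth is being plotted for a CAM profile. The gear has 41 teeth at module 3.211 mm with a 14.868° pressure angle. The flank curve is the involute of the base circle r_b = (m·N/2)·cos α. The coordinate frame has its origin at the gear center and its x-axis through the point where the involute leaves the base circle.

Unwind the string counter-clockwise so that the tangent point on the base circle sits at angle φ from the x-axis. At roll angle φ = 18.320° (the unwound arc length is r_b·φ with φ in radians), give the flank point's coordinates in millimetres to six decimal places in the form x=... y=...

x=66.791203 y=0.686192

pitch radius r_p = m·N/2 = 3.211·41/2 = 65.825500
base radius r_b = r_p·cos α = 65.825500·cos 14.868° = 63.621632
roll angle φ = 18.320° = 0.31974432 rad
x = r_b·(cos φ + φ·sin φ) = 63.621632·(0.94931582 + 0.31974432·0.31432385) = 66.791203
y = r_b·(sin φ − φ·cos φ) = 63.621632·(0.31432385 − 0.31974432·0.94931582) = 0.686192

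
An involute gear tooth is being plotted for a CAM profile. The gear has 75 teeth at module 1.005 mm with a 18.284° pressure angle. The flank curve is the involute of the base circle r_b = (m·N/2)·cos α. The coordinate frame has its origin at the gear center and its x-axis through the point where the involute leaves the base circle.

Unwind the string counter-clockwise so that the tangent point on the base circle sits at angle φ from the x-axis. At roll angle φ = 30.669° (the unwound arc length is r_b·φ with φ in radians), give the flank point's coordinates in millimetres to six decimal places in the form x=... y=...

x=40.549883 y=1.777515

pitch radius r_p = m·N/2 = 1.005·75/2 = 37.687500
base radius r_b = r_p·cos α = 37.687500·cos 18.284° = 35.784776
roll angle φ = 30.669° = 0.53527503 rad
x = r_b·(cos φ + φ·sin φ) = 35.784776·(0.86012838 + 0.53527503·0.51007762) = 40.549883
y = r_b·(sin φ − φ·cos φ) = 35.784776·(0.51007762 − 0.53527503·0.86012838) = 1.777515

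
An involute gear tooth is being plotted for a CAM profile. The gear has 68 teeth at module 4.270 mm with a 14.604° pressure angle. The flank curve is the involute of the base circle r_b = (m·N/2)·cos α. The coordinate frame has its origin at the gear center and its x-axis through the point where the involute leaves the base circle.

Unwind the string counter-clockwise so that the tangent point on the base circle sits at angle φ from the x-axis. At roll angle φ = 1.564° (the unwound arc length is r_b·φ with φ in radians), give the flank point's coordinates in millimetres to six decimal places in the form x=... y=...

pitch radius r_p = m·N/2 = 4.270·68/2 = 145.180000
base radius r_b = r_p·cos α = 145.180000·cos 14.604° = 140.489462
roll angle φ = 1.564° = 0.02729695 rad
x = r_b·(cos φ + φ·sin φ) = 140.489462·(0.99962746 + 0.02729695·0.02729356) = 140.541793
y = r_b·(sin φ − φ·cos φ) = 140.489462·(0.02729356 − 0.02729695·0.99962746) = 0.000952

x=140.541793 y=0.000952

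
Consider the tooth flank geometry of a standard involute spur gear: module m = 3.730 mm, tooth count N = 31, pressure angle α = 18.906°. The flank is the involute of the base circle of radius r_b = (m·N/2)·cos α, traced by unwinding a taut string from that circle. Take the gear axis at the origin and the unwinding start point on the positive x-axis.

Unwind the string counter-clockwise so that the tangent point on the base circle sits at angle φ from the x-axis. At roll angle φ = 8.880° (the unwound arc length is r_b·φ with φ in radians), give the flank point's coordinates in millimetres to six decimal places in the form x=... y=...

pitch radius r_p = m·N/2 = 3.730·31/2 = 57.815000
base radius r_b = r_p·cos α = 57.815000·cos 18.906° = 54.695964
roll angle φ = 8.880° = 0.15498524 rad
x = r_b·(cos φ + φ·sin φ) = 54.695964·(0.98801381 + 0.15498524·0.15436551) = 55.348934
y = r_b·(sin φ − φ·cos φ) = 54.695964·(0.15436551 − 0.15498524·0.98801381) = 0.067711

x=55.348934 y=0.067711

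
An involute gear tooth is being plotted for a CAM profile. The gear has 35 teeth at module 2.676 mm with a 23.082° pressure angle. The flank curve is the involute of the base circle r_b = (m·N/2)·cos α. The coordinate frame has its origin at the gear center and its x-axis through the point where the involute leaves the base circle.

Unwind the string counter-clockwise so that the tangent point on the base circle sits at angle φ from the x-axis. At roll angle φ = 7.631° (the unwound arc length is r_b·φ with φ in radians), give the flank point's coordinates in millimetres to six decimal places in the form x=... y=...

pitch radius r_p = m·N/2 = 2.676·35/2 = 46.830000
base radius r_b = r_p·cos α = 46.830000·cos 23.082° = 43.081011
roll angle φ = 7.631° = 0.13318608 rad
x = r_b·(cos φ + φ·sin φ) = 43.081011·(0.99114384 + 0.13318608·0.13279267) = 43.461415
y = r_b·(sin φ − φ·cos φ) = 43.081011·(0.13279267 − 0.13318608·0.99114384) = 0.033867

x=43.461415 y=0.033867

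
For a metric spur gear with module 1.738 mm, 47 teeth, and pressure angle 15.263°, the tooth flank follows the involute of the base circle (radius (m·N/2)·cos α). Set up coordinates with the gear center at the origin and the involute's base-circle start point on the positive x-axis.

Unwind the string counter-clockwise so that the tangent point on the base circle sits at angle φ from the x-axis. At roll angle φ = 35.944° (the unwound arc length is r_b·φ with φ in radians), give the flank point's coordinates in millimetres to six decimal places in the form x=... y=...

x=46.409559 y=3.116903

pitch radius r_p = m·N/2 = 1.738·47/2 = 40.843000
base radius r_b = r_p·cos α = 40.843000·cos 15.263° = 39.402370
roll angle φ = 35.944° = 0.62734115 rad
x = r_b·(cos φ + φ·sin φ) = 39.402370·(0.80959110 + 0.62734115·0.58699425) = 46.409559
y = r_b·(sin φ − φ·cos φ) = 39.402370·(0.58699425 − 0.62734115·0.80959110) = 3.116903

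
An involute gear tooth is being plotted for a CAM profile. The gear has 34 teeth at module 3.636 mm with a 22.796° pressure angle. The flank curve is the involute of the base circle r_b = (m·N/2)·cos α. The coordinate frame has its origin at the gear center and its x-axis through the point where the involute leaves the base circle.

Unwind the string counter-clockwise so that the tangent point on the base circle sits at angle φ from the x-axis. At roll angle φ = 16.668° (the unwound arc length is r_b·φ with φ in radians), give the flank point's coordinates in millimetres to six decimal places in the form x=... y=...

pitch radius r_p = m·N/2 = 3.636·34/2 = 61.812000
base radius r_b = r_p·cos α = 61.812000·cos 22.796° = 56.983877
roll angle φ = 16.668° = 0.29091148 rad
x = r_b·(cos φ + φ·sin φ) = 56.983877·(0.95798284 + 0.29091148·0.28682553) = 59.344359
y = r_b·(sin φ − φ·cos φ) = 56.983877·(0.28682553 − 0.29091148·0.95798284) = 0.463696

x=59.344359 y=0.463696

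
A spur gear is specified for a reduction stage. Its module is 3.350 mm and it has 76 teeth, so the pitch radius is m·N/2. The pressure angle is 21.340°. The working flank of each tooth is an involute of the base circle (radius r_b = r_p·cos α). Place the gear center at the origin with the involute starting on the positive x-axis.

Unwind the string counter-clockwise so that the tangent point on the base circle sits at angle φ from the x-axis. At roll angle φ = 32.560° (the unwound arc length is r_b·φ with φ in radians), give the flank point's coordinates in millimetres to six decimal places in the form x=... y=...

pitch radius r_p = m·N/2 = 3.350·76/2 = 127.300000
base radius r_b = r_p·cos α = 127.300000·cos 21.340° = 118.571981
roll angle φ = 32.560° = 0.56827920 rad
x = r_b·(cos φ + φ·sin φ) = 118.571981·(0.84282832 + 0.56827920·0.53818251) = 136.199634
y = r_b·(sin φ − φ·cos φ) = 118.571981·(0.53818251 − 0.56827920·0.84282832) = 7.021916

x=136.199634 y=7.021916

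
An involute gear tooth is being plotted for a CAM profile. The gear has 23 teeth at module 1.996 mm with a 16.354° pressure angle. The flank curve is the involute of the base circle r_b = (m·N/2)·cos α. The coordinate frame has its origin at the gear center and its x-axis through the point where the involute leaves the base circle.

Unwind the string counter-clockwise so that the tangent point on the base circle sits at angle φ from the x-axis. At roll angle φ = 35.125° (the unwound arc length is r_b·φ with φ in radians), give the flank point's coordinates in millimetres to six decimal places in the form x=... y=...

pitch radius r_p = m·N/2 = 1.996·23/2 = 22.954000
base radius r_b = r_p·cos α = 22.954000·cos 16.354° = 22.025289
roll angle φ = 35.125° = 0.61304690 rad
x = r_b·(cos φ + φ·sin φ) = 22.025289·(0.81789875 + 0.61304690·0.57536218) = 25.783304
y = r_b·(sin φ − φ·cos φ) = 22.025289·(0.57536218 − 0.61304690·0.81789875) = 1.628812

x=25.783304 y=1.628812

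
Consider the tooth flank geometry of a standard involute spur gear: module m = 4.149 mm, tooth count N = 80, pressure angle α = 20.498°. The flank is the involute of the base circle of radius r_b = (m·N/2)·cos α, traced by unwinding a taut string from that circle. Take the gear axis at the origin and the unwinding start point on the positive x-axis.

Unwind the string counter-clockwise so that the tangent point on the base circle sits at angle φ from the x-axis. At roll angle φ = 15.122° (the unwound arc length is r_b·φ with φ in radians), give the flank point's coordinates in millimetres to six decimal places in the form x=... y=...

pitch radius r_p = m·N/2 = 4.149·80/2 = 165.960000
base radius r_b = r_p·cos α = 165.960000·cos 20.498° = 155.452145
roll angle φ = 15.122° = 0.26392869 rad
x = r_b·(cos φ + φ·sin φ) = 155.452145·(0.96537253 + 0.26392869·0.26087520) = 160.772492
y = r_b·(sin φ − φ·cos φ) = 155.452145·(0.26087520 − 0.26392869·0.96537253) = 0.946035

x=160.772492 y=0.946035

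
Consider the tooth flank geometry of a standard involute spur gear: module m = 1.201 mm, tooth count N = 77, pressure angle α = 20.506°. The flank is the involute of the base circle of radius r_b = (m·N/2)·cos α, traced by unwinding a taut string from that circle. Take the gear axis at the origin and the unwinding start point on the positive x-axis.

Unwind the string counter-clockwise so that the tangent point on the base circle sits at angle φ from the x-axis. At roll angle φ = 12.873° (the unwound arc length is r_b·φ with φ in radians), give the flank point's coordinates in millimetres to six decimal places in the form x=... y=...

pitch radius r_p = m·N/2 = 1.201·77/2 = 46.238500
base radius r_b = r_p·cos α = 46.238500·cos 20.506° = 43.308621
roll angle φ = 12.873° = 0.22467623 rad
x = r_b·(cos φ + φ·sin φ) = 43.308621·(0.97486629 + 0.22467623·0.22279075) = 44.387962
y = r_b·(sin φ − φ·cos φ) = 43.308621·(0.22279075 − 0.22467623·0.97486629) = 0.162904

x=44.387962 y=0.162904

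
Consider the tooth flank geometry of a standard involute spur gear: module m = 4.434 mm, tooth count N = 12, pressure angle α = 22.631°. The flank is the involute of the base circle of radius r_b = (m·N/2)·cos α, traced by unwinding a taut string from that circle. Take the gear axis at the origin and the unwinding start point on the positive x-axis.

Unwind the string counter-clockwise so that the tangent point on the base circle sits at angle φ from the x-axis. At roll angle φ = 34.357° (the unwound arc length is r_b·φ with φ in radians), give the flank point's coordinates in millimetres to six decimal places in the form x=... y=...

x=28.581290 y=1.702194

pitch radius r_p = m·N/2 = 4.434·12/2 = 26.604000
base radius r_b = r_p·cos α = 26.604000·cos 22.631° = 24.555549
roll angle φ = 34.357° = 0.59964277 rad
x = r_b·(cos φ + φ·sin φ) = 24.555549·(0.82553727 + 0.59964277·0.56434760) = 28.581290
y = r_b·(sin φ − φ·cos φ) = 24.555549·(0.56434760 − 0.59964277·0.82553727) = 1.702194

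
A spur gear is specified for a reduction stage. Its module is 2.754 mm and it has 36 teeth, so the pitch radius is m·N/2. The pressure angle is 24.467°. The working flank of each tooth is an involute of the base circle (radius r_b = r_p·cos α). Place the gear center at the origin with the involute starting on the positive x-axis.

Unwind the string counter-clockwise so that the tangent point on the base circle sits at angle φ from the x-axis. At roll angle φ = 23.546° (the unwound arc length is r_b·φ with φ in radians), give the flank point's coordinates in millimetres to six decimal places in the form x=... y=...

pitch radius r_p = m·N/2 = 2.754·36/2 = 49.572000
base radius r_b = r_p·cos α = 49.572000·cos 24.467° = 45.120433
roll angle φ = 23.546° = 0.41095523 rad
x = r_b·(cos φ + φ·sin φ) = 45.120433·(0.91673964 + 0.41095523·0.39948520) = 48.771135
y = r_b·(sin φ − φ·cos φ) = 45.120433·(0.39948520 − 0.41095523·0.91673964) = 1.026321

x=48.771135 y=1.026321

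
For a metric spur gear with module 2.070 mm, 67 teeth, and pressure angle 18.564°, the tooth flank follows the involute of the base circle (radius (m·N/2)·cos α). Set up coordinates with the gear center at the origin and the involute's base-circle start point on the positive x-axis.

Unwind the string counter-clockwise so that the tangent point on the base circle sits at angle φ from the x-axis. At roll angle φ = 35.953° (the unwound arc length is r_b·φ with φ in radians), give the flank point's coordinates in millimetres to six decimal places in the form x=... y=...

x=77.432563 y=5.203883

pitch radius r_p = m·N/2 = 2.070·67/2 = 69.345000
base radius r_b = r_p·cos α = 69.345000·cos 18.564° = 65.736885
roll angle φ = 35.953° = 0.62749823 rad
x = r_b·(cos φ + φ·sin φ) = 65.736885·(0.80949889 + 0.62749823·0.58712141) = 77.432563
y = r_b·(sin φ − φ·cos φ) = 65.736885·(0.58712141 − 0.62749823·0.80949889) = 5.203883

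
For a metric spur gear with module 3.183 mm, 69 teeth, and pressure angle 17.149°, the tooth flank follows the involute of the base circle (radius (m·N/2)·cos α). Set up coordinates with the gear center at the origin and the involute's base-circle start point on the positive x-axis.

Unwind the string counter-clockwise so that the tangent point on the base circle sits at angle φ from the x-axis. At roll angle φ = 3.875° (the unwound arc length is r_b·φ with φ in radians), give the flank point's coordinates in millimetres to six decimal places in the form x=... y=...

x=105.171028 y=0.010815

pitch radius r_p = m·N/2 = 3.183·69/2 = 109.813500
base radius r_b = r_p·cos α = 109.813500·cos 17.149° = 104.931323
roll angle φ = 3.875° = 0.06763151 rad
x = r_b·(cos φ + φ·sin φ) = 104.931323·(0.99771386 + 0.06763151·0.06757996) = 105.171028
y = r_b·(sin φ − φ·cos φ) = 104.931323·(0.06757996 − 0.06763151·0.99771386) = 0.010815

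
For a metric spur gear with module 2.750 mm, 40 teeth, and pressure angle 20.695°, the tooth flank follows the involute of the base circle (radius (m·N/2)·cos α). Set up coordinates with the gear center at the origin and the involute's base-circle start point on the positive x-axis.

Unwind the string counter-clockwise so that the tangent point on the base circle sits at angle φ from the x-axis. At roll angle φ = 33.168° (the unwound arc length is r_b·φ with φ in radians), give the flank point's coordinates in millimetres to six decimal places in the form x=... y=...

pitch radius r_p = m·N/2 = 2.750·40/2 = 55.000000
base radius r_b = r_p·cos α = 55.000000·cos 20.695° = 51.451118
roll angle φ = 33.168° = 0.57889081 rad
x = r_b·(cos φ + φ·sin φ) = 51.451118·(0.83707000 + 0.57889081·0.54709580) = 59.363206
y = r_b·(sin φ − φ·cos φ) = 51.451118·(0.54709580 − 0.57889081·0.83707000) = 3.216913

x=59.363206 y=3.216913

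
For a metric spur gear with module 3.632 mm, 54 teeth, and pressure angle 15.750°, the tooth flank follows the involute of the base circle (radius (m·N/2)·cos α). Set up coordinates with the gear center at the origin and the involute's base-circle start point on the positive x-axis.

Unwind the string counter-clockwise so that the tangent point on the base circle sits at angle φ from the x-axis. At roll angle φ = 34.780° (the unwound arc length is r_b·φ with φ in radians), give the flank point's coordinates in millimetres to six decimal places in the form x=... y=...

x=110.201807 y=6.781124

pitch radius r_p = m·N/2 = 3.632·54/2 = 98.064000
base radius r_b = r_p·cos α = 98.064000·cos 15.750° = 94.382210
roll angle φ = 34.780° = 0.60702551 rad
x = r_b·(cos φ + φ·sin φ) = 94.382210·(0.82134838 + 0.60702551·0.57042690) = 110.201807
y = r_b·(sin φ − φ·cos φ) = 94.382210·(0.57042690 − 0.60702551·0.82134838) = 6.781124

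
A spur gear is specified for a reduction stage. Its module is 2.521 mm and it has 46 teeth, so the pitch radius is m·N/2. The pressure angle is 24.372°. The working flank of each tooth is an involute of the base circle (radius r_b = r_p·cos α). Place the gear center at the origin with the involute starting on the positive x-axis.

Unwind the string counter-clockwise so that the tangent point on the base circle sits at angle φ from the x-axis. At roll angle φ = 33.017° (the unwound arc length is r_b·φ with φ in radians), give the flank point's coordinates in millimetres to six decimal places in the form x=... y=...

pitch radius r_p = m·N/2 = 2.521·46/2 = 57.983000
base radius r_b = r_p·cos α = 57.983000·cos 24.372° = 52.815870
roll angle φ = 33.017° = 0.57625536 rad
x = r_b·(cos φ + φ·sin φ) = 52.815870·(0.83850893 + 0.57625536·0.54488785) = 60.870474
y = r_b·(sin φ − φ·cos φ) = 52.815870·(0.54488785 − 0.57625536·0.83850893) = 3.258347

x=60.870474 y=3.258347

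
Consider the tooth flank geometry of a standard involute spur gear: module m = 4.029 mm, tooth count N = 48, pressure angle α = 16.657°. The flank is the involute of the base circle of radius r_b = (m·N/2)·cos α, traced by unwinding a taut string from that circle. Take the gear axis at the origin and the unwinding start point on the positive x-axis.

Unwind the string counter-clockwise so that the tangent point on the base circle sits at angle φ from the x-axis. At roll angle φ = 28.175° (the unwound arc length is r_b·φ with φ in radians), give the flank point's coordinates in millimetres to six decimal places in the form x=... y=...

pitch radius r_p = m·N/2 = 4.029·48/2 = 96.696000
base radius r_b = r_p·cos α = 96.696000·cos 16.657° = 92.638431
roll angle φ = 28.175° = 0.49174652 rad
x = r_b·(cos φ + φ·sin φ) = 92.638431·(0.88150956 + 0.49174652·0.47216618) = 103.171016
y = r_b·(sin φ − φ·cos φ) = 92.638431·(0.47216618 − 0.49174652·0.88150956) = 3.583896

x=103.171016 y=3.583896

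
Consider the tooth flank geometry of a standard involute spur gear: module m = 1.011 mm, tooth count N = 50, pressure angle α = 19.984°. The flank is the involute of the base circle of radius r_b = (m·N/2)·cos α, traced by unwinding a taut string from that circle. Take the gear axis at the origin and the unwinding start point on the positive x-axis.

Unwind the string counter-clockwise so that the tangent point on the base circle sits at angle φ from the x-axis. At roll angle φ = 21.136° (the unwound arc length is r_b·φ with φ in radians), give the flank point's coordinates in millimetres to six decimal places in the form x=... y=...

x=25.314761 y=0.392084

pitch radius r_p = m·N/2 = 1.011·50/2 = 25.275000
base radius r_b = r_p·cos α = 25.275000·cos 19.984° = 23.753144
roll angle φ = 21.136° = 0.36889279 rad
x = r_b·(cos φ + φ·sin φ) = 23.753144·(0.93272716 + 0.36889279·0.36058293) = 25.314761
y = r_b·(sin φ − φ·cos φ) = 23.753144·(0.36058293 − 0.36889279·0.93272716) = 0.392084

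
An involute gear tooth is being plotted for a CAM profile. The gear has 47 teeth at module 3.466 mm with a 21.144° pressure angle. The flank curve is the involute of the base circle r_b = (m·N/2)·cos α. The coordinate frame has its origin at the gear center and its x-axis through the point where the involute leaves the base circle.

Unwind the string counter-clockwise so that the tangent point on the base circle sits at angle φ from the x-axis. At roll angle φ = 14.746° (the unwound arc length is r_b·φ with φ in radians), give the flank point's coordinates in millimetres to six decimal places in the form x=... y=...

pitch radius r_p = m·N/2 = 3.466·47/2 = 81.451000
base radius r_b = r_p·cos α = 81.451000·cos 21.144° = 75.967458
roll angle φ = 14.746° = 0.25736625 rad
x = r_b·(cos φ + φ·sin φ) = 75.967458·(0.96706371 + 0.25736625·0.25453444) = 78.441892
y = r_b·(sin φ − φ·cos φ) = 75.967458·(0.25453444 − 0.25736625·0.96706371) = 0.428827

x=78.441892 y=0.428827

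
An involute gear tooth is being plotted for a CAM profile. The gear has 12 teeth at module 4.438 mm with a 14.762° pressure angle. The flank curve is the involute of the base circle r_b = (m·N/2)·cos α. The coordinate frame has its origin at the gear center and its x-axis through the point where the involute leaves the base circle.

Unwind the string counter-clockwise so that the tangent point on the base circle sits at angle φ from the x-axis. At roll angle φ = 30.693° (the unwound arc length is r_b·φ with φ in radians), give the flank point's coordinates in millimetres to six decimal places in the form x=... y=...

x=29.182798 y=1.281965

pitch radius r_p = m·N/2 = 4.438·12/2 = 26.628000
base radius r_b = r_p·cos α = 26.628000·cos 14.762° = 25.749079
roll angle φ = 30.693° = 0.53569391 rad
x = r_b·(cos φ + φ·sin φ) = 25.749079·(0.85991464 + 0.53569391·0.51043786) = 29.182798
y = r_b·(sin φ − φ·cos φ) = 25.749079·(0.51043786 − 0.53569391·0.85991464) = 1.281965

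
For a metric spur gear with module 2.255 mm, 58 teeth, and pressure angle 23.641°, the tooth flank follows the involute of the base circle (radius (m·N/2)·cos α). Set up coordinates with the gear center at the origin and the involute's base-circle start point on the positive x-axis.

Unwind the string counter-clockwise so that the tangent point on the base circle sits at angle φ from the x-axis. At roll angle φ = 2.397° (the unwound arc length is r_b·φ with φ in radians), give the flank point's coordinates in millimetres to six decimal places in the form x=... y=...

pitch radius r_p = m·N/2 = 2.255·58/2 = 65.395000
base radius r_b = r_p·cos α = 65.395000·cos 23.641° = 59.906791
roll angle φ = 2.397° = 0.04183554 rad
x = r_b·(cos φ + φ·sin φ) = 59.906791·(0.99912502 + 0.04183554·0.04182334) = 59.959193
y = r_b·(sin φ − φ·cos φ) = 59.906791·(0.04182334 − 0.04183554·0.99912502) = 0.001462

x=59.959193 y=0.001462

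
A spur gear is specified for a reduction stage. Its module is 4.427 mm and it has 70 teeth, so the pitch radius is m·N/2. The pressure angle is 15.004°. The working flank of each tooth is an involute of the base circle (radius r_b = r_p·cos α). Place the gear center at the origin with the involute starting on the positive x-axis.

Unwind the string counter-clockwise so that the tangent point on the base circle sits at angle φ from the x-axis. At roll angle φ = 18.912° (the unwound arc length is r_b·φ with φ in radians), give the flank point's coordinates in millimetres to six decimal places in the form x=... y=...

x=157.594766 y=1.774587

pitch radius r_p = m·N/2 = 4.427·70/2 = 154.945000
base radius r_b = r_p·cos α = 154.945000·cos 15.004° = 149.662577
roll angle φ = 18.912° = 0.33007667 rad
x = r_b·(cos φ + φ·sin φ) = 149.662577·(0.94601750 + 0.33007667·0.32411556) = 157.594766
y = r_b·(sin φ − φ·cos φ) = 149.662577·(0.32411556 − 0.33007667·0.94601750) = 1.774587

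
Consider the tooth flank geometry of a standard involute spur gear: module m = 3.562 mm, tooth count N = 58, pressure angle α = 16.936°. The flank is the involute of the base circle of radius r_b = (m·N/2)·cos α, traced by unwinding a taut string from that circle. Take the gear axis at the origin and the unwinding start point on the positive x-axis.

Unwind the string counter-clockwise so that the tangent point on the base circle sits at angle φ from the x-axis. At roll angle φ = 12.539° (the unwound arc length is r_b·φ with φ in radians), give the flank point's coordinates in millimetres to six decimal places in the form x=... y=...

pitch radius r_p = m·N/2 = 3.562·58/2 = 103.298000
base radius r_b = r_p·cos α = 103.298000·cos 16.936° = 98.818042
roll angle φ = 12.539° = 0.21884683 rad
x = r_b·(cos φ + φ·sin φ) = 98.818042·(0.97614846 + 0.21884683·0.21710411) = 101.156176
y = r_b·(sin φ − φ·cos φ) = 98.818042·(0.21710411 − 0.21884683·0.97614846) = 0.343601

x=101.156176 y=0.343601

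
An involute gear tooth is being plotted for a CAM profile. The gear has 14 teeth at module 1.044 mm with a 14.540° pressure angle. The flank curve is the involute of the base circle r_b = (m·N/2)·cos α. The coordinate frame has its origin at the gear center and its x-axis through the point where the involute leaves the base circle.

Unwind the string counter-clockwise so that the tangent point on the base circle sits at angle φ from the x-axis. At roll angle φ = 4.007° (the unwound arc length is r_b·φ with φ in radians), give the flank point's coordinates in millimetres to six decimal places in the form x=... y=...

pitch radius r_p = m·N/2 = 1.044·14/2 = 7.308000
base radius r_b = r_p·cos α = 7.308000·cos 14.540° = 7.073944
roll angle φ = 4.007° = 0.06993534 rad
x = r_b·(cos φ + φ·sin φ) = 7.073944·(0.99755552 + 0.06993534·0.06987835) = 7.091222
y = r_b·(sin φ − φ·cos φ) = 7.073944·(0.06987835 − 0.06993534·0.99755552) = 0.000806

x=7.091222 y=0.000806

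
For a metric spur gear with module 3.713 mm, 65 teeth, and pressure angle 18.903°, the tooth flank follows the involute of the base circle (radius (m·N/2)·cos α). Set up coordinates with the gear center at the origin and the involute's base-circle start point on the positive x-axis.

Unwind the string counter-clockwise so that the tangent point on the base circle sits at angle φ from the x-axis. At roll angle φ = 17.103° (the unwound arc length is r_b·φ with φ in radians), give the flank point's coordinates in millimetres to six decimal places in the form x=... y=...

x=119.137975 y=1.003192

pitch radius r_p = m·N/2 = 3.713·65/2 = 120.672500
base radius r_b = r_p·cos α = 120.672500·cos 18.903° = 114.164439
roll angle φ = 17.103° = 0.29850366 rad
x = r_b·(cos φ + φ·sin φ) = 114.164439·(0.95577762 + 0.29850366·0.29409037) = 119.137975
y = r_b·(sin φ − φ·cos φ) = 114.164439·(0.29409037 − 0.29850366·0.95577762) = 1.003192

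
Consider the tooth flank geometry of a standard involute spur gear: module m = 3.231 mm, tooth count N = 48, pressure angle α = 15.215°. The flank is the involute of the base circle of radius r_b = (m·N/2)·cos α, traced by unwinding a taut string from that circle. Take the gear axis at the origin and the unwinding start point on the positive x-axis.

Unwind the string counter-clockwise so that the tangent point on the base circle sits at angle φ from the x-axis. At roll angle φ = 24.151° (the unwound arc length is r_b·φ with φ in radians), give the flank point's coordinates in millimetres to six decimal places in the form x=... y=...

pitch radius r_p = m·N/2 = 3.231·48/2 = 77.544000
base radius r_b = r_p·cos α = 77.544000·cos 15.215° = 74.825914
roll angle φ = 24.151° = 0.42151447 rad
x = r_b·(cos φ + φ·sin φ) = 74.825914·(0.91247035 + 0.42151447·0.40914283) = 81.180877
y = r_b·(sin φ − φ·cos φ) = 74.825914·(0.40914283 − 0.42151447·0.91247035) = 1.834984

x=81.180877 y=1.834984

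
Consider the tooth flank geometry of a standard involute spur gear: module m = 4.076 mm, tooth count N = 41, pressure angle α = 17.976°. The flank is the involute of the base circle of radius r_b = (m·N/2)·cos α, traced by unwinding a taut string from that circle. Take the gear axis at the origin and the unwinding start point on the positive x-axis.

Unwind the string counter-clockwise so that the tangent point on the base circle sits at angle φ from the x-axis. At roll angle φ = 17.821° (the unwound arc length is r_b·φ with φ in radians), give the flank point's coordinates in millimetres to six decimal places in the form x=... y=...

pitch radius r_p = m·N/2 = 4.076·41/2 = 83.558000
base radius r_b = r_p·cos α = 83.558000·cos 17.976° = 79.479189
roll angle φ = 17.821° = 0.31103513 rad
x = r_b·(cos φ + φ·sin φ) = 79.479189·(0.95201729 + 0.31103513·0.30604426) = 83.231227
y = r_b·(sin φ − φ·cos φ) = 79.479189·(0.30604426 − 0.31103513·0.95201729) = 0.789502

x=83.231227 y=0.789502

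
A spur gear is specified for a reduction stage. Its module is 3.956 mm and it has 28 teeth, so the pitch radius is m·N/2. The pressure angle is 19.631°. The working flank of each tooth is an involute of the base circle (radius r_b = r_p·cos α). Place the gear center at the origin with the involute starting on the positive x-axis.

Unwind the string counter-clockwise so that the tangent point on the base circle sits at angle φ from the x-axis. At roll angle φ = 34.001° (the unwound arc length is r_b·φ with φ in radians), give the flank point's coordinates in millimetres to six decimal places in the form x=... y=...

pitch radius r_p = m·N/2 = 3.956·28/2 = 55.384000
base radius r_b = r_p·cos α = 55.384000·cos 19.631° = 52.164850
roll angle φ = 34.001° = 0.59342940 rad
x = r_b·(cos φ + φ·sin φ) = 52.164850·(0.82902781 + 0.59342940·0.55920737) = 60.557022
y = r_b·(sin φ − φ·cos φ) = 52.164850·(0.55920737 − 0.59342940·0.82902781) = 3.507455

x=60.557022 y=3.507455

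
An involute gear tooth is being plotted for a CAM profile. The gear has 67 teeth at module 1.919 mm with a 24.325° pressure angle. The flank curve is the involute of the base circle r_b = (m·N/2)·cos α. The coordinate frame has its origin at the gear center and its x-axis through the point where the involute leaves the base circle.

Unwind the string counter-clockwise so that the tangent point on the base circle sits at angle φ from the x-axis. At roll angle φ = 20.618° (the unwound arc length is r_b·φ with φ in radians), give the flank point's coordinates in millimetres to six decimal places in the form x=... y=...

pitch radius r_p = m·N/2 = 1.919·67/2 = 64.286500
base radius r_b = r_p·cos α = 64.286500·cos 24.325° = 58.579378
roll angle φ = 20.618° = 0.35985199 rad
x = r_b·(cos φ + φ·sin φ) = 58.579378·(0.93594896 + 0.35985199·0.35213570) = 62.250295
y = r_b·(sin φ − φ·cos φ) = 58.579378·(0.35213570 − 0.35985199·0.93594896) = 0.898175

x=62.250295 y=0.898175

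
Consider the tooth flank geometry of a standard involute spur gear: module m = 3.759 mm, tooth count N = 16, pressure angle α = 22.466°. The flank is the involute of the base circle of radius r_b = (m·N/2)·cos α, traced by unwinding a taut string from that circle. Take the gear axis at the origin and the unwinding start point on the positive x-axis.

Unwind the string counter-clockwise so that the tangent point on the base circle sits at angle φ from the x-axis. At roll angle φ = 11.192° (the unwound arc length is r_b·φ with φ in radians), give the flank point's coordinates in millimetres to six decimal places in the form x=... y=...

x=28.314864 y=0.068780

pitch radius r_p = m·N/2 = 3.759·16/2 = 30.072000
base radius r_b = r_p·cos α = 30.072000·cos 22.466° = 27.789729
roll angle φ = 11.192° = 0.19533725 rad
x = r_b·(cos φ + φ·sin φ) = 27.789729·(0.98098227 + 0.19533725·0.19409738) = 28.314864
y = r_b·(sin φ − φ·cos φ) = 27.789729·(0.19409738 − 0.19533725·0.98098227) = 0.068780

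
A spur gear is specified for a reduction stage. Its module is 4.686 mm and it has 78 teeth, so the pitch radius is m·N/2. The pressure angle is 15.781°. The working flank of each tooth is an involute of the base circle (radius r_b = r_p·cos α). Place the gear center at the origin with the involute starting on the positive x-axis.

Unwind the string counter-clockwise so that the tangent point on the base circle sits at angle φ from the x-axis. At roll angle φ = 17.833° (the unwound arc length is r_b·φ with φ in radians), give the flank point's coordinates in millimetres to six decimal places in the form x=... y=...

pitch radius r_p = m·N/2 = 4.686·78/2 = 182.754000
base radius r_b = r_p·cos α = 182.754000·cos 15.781° = 175.865679
roll angle φ = 17.833° = 0.31124457 rad
x = r_b·(cos φ + φ·sin φ) = 175.865679·(0.95195317 + 0.31124457·0.30624364) = 184.178820
y = r_b·(sin φ − φ·cos φ) = 175.865679·(0.30624364 − 0.31124457·0.95195317) = 1.750460

x=184.178820 y=1.750460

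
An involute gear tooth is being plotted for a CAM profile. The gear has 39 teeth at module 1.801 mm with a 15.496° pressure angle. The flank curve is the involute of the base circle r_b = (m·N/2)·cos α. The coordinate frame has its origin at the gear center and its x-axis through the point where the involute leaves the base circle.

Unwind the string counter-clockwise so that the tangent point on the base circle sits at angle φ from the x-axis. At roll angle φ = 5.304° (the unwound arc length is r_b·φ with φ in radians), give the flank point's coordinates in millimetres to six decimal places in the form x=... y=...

x=33.987575 y=0.008942

pitch radius r_p = m·N/2 = 1.801·39/2 = 35.119500
base radius r_b = r_p·cos α = 35.119500·cos 15.496° = 33.842875
roll angle φ = 5.304° = 0.09257226 rad
x = r_b·(cos φ + φ·sin φ) = 33.842875·(0.99571825 + 0.09257226·0.09244010) = 33.987575
y = r_b·(sin φ − φ·cos φ) = 33.842875·(0.09244010 − 0.09257226·0.99571825) = 0.008942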